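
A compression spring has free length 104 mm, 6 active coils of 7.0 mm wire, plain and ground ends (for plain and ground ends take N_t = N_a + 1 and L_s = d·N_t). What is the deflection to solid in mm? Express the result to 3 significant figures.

N_t = 7; L_s = 7.0·7 = 49 mm
δ_solid = L₀ − L_s = 104 − 49 = 55 mm

55.0 mm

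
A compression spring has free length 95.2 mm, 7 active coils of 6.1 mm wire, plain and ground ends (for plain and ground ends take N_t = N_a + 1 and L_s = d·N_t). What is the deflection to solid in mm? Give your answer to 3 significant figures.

N_t = 8; L_s = 6.1·8 = 48.8 mm
δ_solid = L₀ − L_s = 95.2 − 48.8 = 46.4 mm

46.4 mm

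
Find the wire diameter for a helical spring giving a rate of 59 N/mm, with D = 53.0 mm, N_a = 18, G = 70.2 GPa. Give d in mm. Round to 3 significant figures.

11.6 mm

d = (8D³N_a·k / G)^(1/4) = (8·53.0³·18·59 / (70.2×10³))^0.25
  = (18018)^0.25 = 11.5858 mm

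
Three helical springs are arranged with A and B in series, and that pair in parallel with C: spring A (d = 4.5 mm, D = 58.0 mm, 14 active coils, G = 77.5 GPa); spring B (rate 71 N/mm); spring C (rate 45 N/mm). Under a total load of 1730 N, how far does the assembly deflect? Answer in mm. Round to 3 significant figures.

37.3 mm

k_A = Gd⁴/(8D³N_a) = (77.5×10³)(4.5⁴)/(8·58.0³·14) = 1.4543 N/mm
Springs A,B series: k_AB = 1/(1/1.4543+1/71) = 1.4251 N/mm; parallel with C: k_eq = 1.4251+45 = 46.425 N/mm
δ = F/k_eq = 1730/46.425 = 37.264 mm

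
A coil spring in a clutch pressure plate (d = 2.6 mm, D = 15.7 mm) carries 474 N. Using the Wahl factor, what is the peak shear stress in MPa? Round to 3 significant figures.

Spring index C = D/d = 15.7/2.6 = 6.0385
K_W = (4C−1)/(4C−4) + 0.615/C = 23.154/20.154 + 0.1018 = 1.2507
τ₀ = 8FD/(πd³) = 8·474·15.7/(π·2.6³) = 59534.4/55.217 = 1078.2 MPa
τ_max = K·τ₀ = 1.2507 × 1078.2 = 1348.5 MPa

1350 MPa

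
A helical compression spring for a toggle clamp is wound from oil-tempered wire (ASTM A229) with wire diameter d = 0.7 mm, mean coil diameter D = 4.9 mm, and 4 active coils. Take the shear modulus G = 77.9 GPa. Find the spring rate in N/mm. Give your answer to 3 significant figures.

4.97 N/mm

k = Gd⁴/(8D³N_a) = (77.9×10³ × 0.7⁴) / (8 × 4.9³ × 4)
  = 18703.8 / 3764.77 = 4.9681 N/mm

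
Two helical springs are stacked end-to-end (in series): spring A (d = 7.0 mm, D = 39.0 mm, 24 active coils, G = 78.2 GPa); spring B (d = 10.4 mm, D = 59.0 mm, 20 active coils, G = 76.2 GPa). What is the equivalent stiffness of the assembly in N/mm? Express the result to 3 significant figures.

10.3 N/mm

k_A = Gd⁴/(8D³N_a) = (78.2×10³)(7.0⁴)/(8·39.0³·24) = 16.486 N/mm
k_B = Gd⁴/(8D³N_a) = (76.2×10³)(10.4⁴)/(8·59.0³·20) = 27.128 N/mm
Series: 1/k_eq = 1/16.486 + 1/27.128 = 0.097522; k_eq = 10.254 N/mm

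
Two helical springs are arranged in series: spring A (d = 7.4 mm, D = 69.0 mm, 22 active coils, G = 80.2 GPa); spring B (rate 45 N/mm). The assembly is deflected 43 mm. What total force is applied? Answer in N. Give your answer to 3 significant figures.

k_A = Gd⁴/(8D³N_a) = (80.2×10³)(7.4⁴)/(8·69.0³·22) = 4.1595 N/mm
Series: 1/k_eq = 1/4.1595 + 1/45 = 0.26264; k_eq = 3.8076 N/mm
F = k_eq·δ = 3.8076·43 = 163.72 N

164 N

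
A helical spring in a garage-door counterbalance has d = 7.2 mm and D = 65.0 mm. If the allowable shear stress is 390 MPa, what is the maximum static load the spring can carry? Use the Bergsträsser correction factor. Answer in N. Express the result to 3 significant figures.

C = D/d = 65.0/7.2 = 9.0278
K_B = (4C+2)/(4C−3) = 38.111/33.111 = 1.1510
τ_max = K·8FD/(πd³) → F_max = τ_allow·πd³/(8DK)
F_max = 390·π·7.2³/(8·65.0·1.1510) = 4.5731e+05/598.52 = 764.07 N

764 N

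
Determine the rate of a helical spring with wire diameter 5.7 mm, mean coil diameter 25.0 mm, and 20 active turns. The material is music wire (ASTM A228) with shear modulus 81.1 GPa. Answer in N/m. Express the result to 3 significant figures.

k = Gd⁴/(8D³N_a) = (81.1×10³ × 5.7⁴) / (8 × 25.0³ × 20)
  = 8.56092e+07 / 2.5e+06 = 34.244 N/mm = 34244 N/m

34200 N/m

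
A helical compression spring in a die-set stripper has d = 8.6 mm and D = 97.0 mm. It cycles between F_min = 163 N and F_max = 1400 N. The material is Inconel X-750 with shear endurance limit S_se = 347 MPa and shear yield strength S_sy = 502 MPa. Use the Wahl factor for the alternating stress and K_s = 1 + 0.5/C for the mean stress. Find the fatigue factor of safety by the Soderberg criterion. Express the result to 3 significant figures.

0.708

C = D/d = 97.0/8.6 = 11.2791; K_W = (4C−1)/(4C−4)+0.615/C = 1.1275; K_s = 1+0.5/C = 1.0443
F_a = (F_max−F_min)/2 = 618.5 N; F_m = (F_max+F_min)/2 = 781.5 N
τ_a = K_W·8F_aD/(πd³) = 1.1275 × 240.19 = 270.81 MPa
τ_m = K_s·8F_mD/(πd³) = 1.0443 × 303.49 = 316.94 MPa
Soderberg: 1/n_f = τ_a/S_se + τ_m/S_sy = 270.81/347 + 316.94/502 = 0.78044 + 0.63136 = 1.4118
n_f = 1/1.4118 = 0.7083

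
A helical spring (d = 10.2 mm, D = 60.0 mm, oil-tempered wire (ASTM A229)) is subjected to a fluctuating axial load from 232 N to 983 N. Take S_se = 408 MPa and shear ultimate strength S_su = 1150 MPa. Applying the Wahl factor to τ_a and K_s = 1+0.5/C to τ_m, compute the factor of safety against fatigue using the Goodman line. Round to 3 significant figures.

4.01

C = D/d = 60.0/10.2 = 5.8824; K_W = (4C−1)/(4C−4)+0.615/C = 1.2582; K_s = 1+0.5/C = 1.0850
F_a = (F_max−F_min)/2 = 375.5 N; F_m = (F_max+F_min)/2 = 607.5 N
τ_a = K_W·8F_aD/(πd³) = 1.2582 × 54.063 = 68.02 MPa
τ_m = K_s·8F_mD/(πd³) = 1.0850 × 87.466 = 94.9 MPa
Goodman: 1/n_f = τ_a/S_se + τ_m/S_su = 68.02/408 + 94.9/1150 = 0.16672 + 0.08252 = 0.24924
n_f = 1/0.24924 = 4.012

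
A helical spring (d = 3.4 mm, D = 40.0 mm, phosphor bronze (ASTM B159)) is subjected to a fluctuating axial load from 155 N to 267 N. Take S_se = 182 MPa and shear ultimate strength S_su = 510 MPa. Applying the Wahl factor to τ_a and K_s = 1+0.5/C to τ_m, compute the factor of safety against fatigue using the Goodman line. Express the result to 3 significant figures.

0.497

C = D/d = 40.0/3.4 = 11.7647; K_W = (4C−1)/(4C−4)+0.615/C = 1.1219; K_s = 1+0.5/C = 1.0425
F_a = (F_max−F_min)/2 = 56 N; F_m = (F_max+F_min)/2 = 211 N
τ_a = K_W·8F_aD/(πd³) = 1.1219 × 145.13 = 162.83 MPa
τ_m = K_s·8F_mD/(πd³) = 1.0425 × 546.82 = 570.06 MPa
Goodman: 1/n_f = τ_a/S_se + τ_m/S_su = 162.83/182 + 570.06/510 = 0.89465 + 1.11777 = 2.0124
n_f = 1/2.0124 = 0.4969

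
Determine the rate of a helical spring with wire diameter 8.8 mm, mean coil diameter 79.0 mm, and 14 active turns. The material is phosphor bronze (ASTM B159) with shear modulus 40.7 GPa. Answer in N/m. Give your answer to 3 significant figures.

k = Gd⁴/(8D³N_a) = (40.7×10³ × 8.8⁴) / (8 × 79.0³ × 14)
  = 2.44076e+08 / 5.52204e+07 = 4.42 N/mm = 4420 N/m

4420 N/m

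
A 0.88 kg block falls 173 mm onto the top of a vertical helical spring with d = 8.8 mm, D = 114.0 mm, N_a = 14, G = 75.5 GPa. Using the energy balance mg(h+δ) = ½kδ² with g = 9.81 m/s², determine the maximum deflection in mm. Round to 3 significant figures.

k = Gd⁴/(8D³N_a) = (75.5×10³)(8.8⁴)/(8·114.0³·14) = 2.7286 N/mm
W = mg = 0.88 × 9.81 = 8.6328 N
½kδ² − Wδ − Wh = 0 → δ = (W + √(W² + 2kWh))/k
δ = (8.6328 + √(74.525 + 8150.29))/2.7286 = (8.6328 + 90.691)/2.7286 = 36.4 mm

36.4 mm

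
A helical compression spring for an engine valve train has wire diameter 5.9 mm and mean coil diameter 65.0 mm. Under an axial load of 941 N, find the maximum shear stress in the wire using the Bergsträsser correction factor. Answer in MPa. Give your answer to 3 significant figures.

851 MPa

Spring index C = D/d = 65.0/5.9 = 11.0169
K_B = (4C+2)/(4C−3) = 46.068/41.068 = 1.1217
τ₀ = 8FD/(πd³) = 8·941·65.0/(π·5.9³) = 489320/645.22 = 758.38 MPa
τ_max = K·τ₀ = 1.1217 × 758.38 = 850.71 MPa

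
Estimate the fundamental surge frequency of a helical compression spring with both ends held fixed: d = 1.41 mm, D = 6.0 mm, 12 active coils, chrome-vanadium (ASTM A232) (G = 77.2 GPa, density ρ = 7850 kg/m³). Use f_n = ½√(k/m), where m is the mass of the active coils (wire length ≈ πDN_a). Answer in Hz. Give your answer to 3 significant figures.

1150 Hz

k = Gd⁴/(8D³N_a) = (77.2×10³)(1.41⁴)/(8·6.0³·12) = 14.715 N/mm = 14715 N/m
Wire length L = πDN_a = π·6.0·12 = 226.19 mm
m = ρ·(πd²/4)·L = 7850 × 1.5615×10⁻⁶ m² × 0.22619 m = 0.0027726 kg
f_n = ½√(k/m) = 0.5·√(14715/0.0027726) = 0.5·√(5.3075e+06) = 1151.9 Hz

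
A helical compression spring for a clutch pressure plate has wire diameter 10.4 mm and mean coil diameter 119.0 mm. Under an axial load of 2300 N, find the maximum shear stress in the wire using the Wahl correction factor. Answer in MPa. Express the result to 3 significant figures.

Spring index C = D/d = 119.0/10.4 = 11.4423
K_W = (4C−1)/(4C−4) + 0.615/C = 44.769/41.769 + 0.0537 = 1.1256
τ₀ = 8FD/(πd³) = 8·2300·119.0/(π·10.4³) = 2.1896e+06/3533.9 = 619.6 MPa
τ_max = K·τ₀ = 1.1256 × 619.6 = 697.41 MPa

697 MPa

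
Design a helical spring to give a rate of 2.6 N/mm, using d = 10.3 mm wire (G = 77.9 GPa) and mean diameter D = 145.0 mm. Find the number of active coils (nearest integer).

N_a = Gd⁴/(8D³k) = (77.9×10³ × 10.3⁴)/(8 × 145.0³ × 2.6)
    = 8.76771e+08 / 6.34114e+07 = 13.83 → 14 coils

14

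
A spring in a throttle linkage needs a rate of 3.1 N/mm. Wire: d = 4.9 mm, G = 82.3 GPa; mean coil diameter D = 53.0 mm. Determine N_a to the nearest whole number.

13

N_a = Gd⁴/(8D³k) = (82.3×10³ × 4.9⁴)/(8 × 53.0³ × 3.1)
    = 4.74443e+07 / 3.69215e+06 = 12.85 → 13 coils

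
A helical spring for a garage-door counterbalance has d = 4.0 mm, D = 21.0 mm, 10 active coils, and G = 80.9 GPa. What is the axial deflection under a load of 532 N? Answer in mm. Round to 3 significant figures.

19.0 mm

k = Gd⁴/(8D³N_a) = (80.9×10³)(4.0⁴)/(8·21.0³·10) = 27.954 N/mm
δ = F/k = 532 / 27.954 = 19.031 mm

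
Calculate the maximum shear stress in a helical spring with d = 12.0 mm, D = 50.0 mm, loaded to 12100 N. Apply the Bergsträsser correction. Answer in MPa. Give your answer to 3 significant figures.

1220 MPa

Spring index C = D/d = 50.0/12.0 = 4.1667
K_B = (4C+2)/(4C−3) = 18.667/13.667 = 1.3659
τ₀ = 8FD/(πd³) = 8·12100·50.0/(π·12.0³) = 4.84e+06/5428.7 = 891.56 MPa
τ_max = K·τ₀ = 1.3659 × 891.56 = 1217.7 MPa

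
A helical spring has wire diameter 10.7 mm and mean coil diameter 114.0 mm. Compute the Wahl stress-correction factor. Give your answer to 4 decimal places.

C = D/d = 114.0/10.7 = 10.6542
K_W = (4C−1)/(4C−4) + 0.615/C = 41.617/38.617 + 0.0577 = 1.1354

1.1354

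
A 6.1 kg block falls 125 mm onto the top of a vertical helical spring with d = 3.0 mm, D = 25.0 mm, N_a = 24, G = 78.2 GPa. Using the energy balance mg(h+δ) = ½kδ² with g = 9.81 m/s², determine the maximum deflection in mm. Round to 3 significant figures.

117 mm

k = Gd⁴/(8D³N_a) = (78.2×10³)(3.0⁴)/(8·25.0³·24) = 2.1114 N/mm
W = mg = 6.1 × 9.81 = 59.841 N
½kδ² − Wδ − Wh = 0 → δ = (W + √(W² + 2kWh))/k
δ = (59.841 + √(3580.9 + 31587.1))/2.1114 = (59.841 + 187.53)/2.1114 = 117.16 mm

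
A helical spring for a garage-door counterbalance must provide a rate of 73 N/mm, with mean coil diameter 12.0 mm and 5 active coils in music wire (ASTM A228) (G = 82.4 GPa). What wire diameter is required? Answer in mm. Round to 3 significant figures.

2.80 mm

d = (8D³N_a·k / G)^(1/4) = (8·12.0³·5·73 / (82.4×10³))^0.25
  = (61.235)^0.25 = 2.7974 mm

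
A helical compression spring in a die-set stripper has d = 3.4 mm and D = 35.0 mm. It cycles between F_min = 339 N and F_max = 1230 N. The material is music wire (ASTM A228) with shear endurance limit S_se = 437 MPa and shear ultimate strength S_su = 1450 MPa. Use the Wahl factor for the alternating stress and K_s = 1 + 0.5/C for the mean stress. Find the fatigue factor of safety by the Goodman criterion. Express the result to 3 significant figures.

C = D/d = 35.0/3.4 = 10.2941; K_W = (4C−1)/(4C−4)+0.615/C = 1.1404; K_s = 1+0.5/C = 1.0486
F_a = (F_max−F_min)/2 = 445.5 N; F_m = (F_max+F_min)/2 = 784.5 N
τ_a = K_W·8F_aD/(πd³) = 1.1404 × 1010.2 = 1152.1 MPa
τ_m = K_s·8F_mD/(πd³) = 1.0486 × 1779 = 1865.4 MPa
Goodman: 1/n_f = τ_a/S_se + τ_m/S_su = 1152.1/437 + 1865.4/1450 = 2.63639 + 1.28645 = 3.9228
n_f = 1/3.9228 = 0.2549

0.255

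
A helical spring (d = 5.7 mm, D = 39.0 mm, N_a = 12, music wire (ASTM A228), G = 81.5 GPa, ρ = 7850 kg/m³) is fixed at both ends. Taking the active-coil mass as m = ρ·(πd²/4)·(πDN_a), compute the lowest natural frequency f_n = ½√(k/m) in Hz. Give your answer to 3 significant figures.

k = Gd⁴/(8D³N_a) = (81.5×10³)(5.7⁴)/(8·39.0³·12) = 15.107 N/mm = 15107 N/m
Wire length L = πDN_a = π·39.0·12 = 1470.3 mm
m = ρ·(πd²/4)·L = 7850 × 25.518×10⁻⁶ m² × 1.4703 m = 0.29451 kg
f_n = ½√(k/m) = 0.5·√(15107/0.29451) = 0.5·√(51296) = 113.24 Hz

113 Hz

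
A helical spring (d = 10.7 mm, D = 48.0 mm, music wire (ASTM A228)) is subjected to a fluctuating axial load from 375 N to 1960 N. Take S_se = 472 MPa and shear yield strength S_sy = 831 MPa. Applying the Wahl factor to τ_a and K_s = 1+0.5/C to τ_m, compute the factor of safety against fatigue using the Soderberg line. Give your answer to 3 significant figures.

2.62

C = D/d = 48.0/10.7 = 4.4860; K_W = (4C−1)/(4C−4)+0.615/C = 1.3522; K_s = 1+0.5/C = 1.1115
F_a = (F_max−F_min)/2 = 792.5 N; F_m = (F_max+F_min)/2 = 1167.5 N
τ_a = K_W·8F_aD/(πd³) = 1.3522 × 79.073 = 106.93 MPa
τ_m = K_s·8F_mD/(πd³) = 1.1115 × 116.49 = 129.47 MPa
Soderberg: 1/n_f = τ_a/S_se + τ_m/S_sy = 106.93/472 + 129.47/831 = 0.22654 + 0.15580 = 0.38234
n_f = 1/0.38234 = 2.615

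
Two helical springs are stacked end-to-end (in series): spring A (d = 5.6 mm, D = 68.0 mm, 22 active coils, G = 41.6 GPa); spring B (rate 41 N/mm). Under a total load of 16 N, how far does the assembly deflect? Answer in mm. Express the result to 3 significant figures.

22.0 mm

k_A = Gd⁴/(8D³N_a) = (41.6×10³)(5.6⁴)/(8·68.0³·22) = 0.73928 N/mm
Series: 1/k_eq = 1/0.73928 + 1/41 = 1.3771; k_eq = 0.72618 N/mm
δ = F/k_eq = 16/0.72618 = 22.033 mm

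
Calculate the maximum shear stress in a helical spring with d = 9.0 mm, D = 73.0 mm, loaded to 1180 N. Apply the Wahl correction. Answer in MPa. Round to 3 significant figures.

355 MPa

Spring index C = D/d = 73.0/9.0 = 8.1111
K_W = (4C−1)/(4C−4) + 0.615/C = 31.444/28.444 + 0.0758 = 1.1813
τ₀ = 8FD/(πd³) = 8·1180·73.0/(π·9.0³) = 689120/2290.2 = 300.9 MPa
τ_max = K·τ₀ = 1.1813 × 300.9 = 355.45 MPa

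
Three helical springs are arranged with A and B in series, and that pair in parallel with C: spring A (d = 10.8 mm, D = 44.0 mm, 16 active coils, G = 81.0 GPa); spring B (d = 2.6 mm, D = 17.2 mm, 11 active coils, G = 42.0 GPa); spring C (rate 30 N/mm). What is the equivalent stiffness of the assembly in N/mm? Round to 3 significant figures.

k_A = Gd⁴/(8D³N_a) = (81.0×10³)(10.8⁴)/(8·44.0³·16) = 101.07 N/mm
k_B = Gd⁴/(8D³N_a) = (42.0×10³)(2.6⁴)/(8·17.2³·11) = 4.2862 N/mm
Springs A,B series: k_AB = 1/(1/101.07+1/4.2862) = 4.1118 N/mm; parallel with C: k_eq = 4.1118+30 = 34.112 N/mm

34.1 N/mm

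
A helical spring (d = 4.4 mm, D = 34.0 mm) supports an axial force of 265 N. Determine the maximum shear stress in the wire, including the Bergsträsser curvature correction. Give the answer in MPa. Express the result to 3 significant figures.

Spring index C = D/d = 34.0/4.4 = 7.7273
K_B = (4C+2)/(4C−3) = 32.909/27.909 = 1.1792
τ₀ = 8FD/(πd³) = 8·265·34.0/(π·4.4³) = 72080/267.61 = 269.34 MPa
τ_max = K·τ₀ = 1.1792 × 269.34 = 317.6 MPa

318 MPa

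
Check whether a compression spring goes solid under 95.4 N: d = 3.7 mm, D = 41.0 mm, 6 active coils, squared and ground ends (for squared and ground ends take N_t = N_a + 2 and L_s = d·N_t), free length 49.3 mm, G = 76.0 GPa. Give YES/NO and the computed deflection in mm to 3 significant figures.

k = Gd⁴/(8D³N_a) = (76.0×10³)(3.7⁴)/(8·41.0³·6) = 4.3055 N/mm
N_t = 8; L_s = 3.7·8 = 29.6 mm; δ_solid = L₀ − L_s = 49.3 − 29.6 = 19.7 mm
δ = F/k = 95.4/4.3055 = 22.157 mm
δ ≥ δ_solid → spring goes solid

YES, δ = 22.2 mm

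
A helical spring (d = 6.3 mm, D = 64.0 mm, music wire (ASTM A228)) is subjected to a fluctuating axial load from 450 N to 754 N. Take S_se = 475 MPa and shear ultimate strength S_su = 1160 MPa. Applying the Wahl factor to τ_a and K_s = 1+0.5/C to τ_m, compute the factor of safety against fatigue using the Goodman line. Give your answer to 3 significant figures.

1.69

C = D/d = 64.0/6.3 = 10.1587; K_W = (4C−1)/(4C−4)+0.615/C = 1.1424; K_s = 1+0.5/C = 1.0492
F_a = (F_max−F_min)/2 = 152 N; F_m = (F_max+F_min)/2 = 602 N
τ_a = K_W·8F_aD/(πd³) = 1.1424 × 99.07 = 113.18 MPa
τ_m = K_s·8F_mD/(πd³) = 1.0492 × 392.37 = 411.68 MPa
Goodman: 1/n_f = τ_a/S_se + τ_m/S_su = 113.18/475 + 411.68/1160 = 0.23827 + 0.35490 = 0.59317
n_f = 1/0.59317 = 1.686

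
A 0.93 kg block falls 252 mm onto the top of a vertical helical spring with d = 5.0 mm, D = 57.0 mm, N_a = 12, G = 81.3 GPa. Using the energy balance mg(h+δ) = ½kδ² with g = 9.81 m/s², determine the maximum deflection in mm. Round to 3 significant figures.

43.4 mm

k = Gd⁴/(8D³N_a) = (81.3×10³)(5.0⁴)/(8·57.0³·12) = 2.8581 N/mm
W = mg = 0.93 × 9.81 = 9.1233 N
½kδ² − Wδ − Wh = 0 → δ = (W + √(W² + 2kWh))/k
δ = (9.1233 + √(83.235 + 13141.9))/2.8581 = (9.1233 + 115)/2.8581 = 43.429 mm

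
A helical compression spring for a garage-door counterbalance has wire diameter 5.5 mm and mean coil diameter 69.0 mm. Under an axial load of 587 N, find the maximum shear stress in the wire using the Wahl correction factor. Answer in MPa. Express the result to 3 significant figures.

Spring index C = D/d = 69.0/5.5 = 12.5455
K_W = (4C−1)/(4C−4) + 0.615/C = 49.182/46.182 + 0.0490 = 1.1140
τ₀ = 8FD/(πd³) = 8·587·69.0/(π·5.5³) = 324024/522.68 = 619.93 MPa
τ_max = K·τ₀ = 1.1140 × 619.93 = 690.59 MPa

691 MPa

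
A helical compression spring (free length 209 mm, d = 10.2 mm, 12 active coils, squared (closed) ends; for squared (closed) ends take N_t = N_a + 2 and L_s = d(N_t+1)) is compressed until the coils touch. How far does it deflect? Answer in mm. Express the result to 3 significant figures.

56.0 mm

N_t = 14; L_s = 10.2·15 = 153 mm
δ_solid = L₀ − L_s = 209 − 153 = 56 mm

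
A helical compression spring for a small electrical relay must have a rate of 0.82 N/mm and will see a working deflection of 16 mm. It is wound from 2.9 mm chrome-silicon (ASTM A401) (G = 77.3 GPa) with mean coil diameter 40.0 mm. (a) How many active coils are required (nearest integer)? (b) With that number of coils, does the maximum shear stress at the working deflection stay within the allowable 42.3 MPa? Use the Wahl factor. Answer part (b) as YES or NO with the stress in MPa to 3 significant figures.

N_a = Gd⁴/(8D³k) = (77.3×10³)(2.9⁴)/(8·40.0³·0.82) = 13.02 → N_a = 13
Actual rate k = Gd⁴/(8D³·13) = 0.82141 N/mm
Working load F = kδ = 0.82141·16 = 13.143 N
C = 40.0/2.9 = 13.7931; K_W = (4C−1)/(4C−4)+0.615/C = 1.1032
τ_max = K_W·8FD/(πd³) = 1.1032·54.889 = 60.554 MPa
τ_max > 42.3 MPa → exceeds allowable

(a) 13 coils; (b) NO, τ_max = 60.6 MPa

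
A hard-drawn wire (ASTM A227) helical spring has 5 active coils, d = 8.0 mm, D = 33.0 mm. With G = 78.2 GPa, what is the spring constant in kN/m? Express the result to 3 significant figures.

223 kN/m

k = Gd⁴/(8D³N_a) = (78.2×10³ × 8.0⁴) / (8 × 33.0³ × 5)
  = 3.20307e+08 / 1.43748e+06 = 222.83 N/mm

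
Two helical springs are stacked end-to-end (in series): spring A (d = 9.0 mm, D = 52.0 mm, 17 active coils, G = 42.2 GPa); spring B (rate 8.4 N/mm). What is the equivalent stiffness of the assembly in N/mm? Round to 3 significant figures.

5.32 N/mm

k_A = Gd⁴/(8D³N_a) = (42.2×10³)(9.0⁴)/(8·52.0³·17) = 14.479 N/mm
Series: 1/k_eq = 1/14.479 + 1/8.4 = 0.18811; k_eq = 5.3159 N/mm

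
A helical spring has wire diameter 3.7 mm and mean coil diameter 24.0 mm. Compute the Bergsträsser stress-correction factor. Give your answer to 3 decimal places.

C = D/d = 24.0/3.7 = 6.4865
K_B = (4C+2)/(4C−3) = 27.946/22.946 = 1.2179

1.218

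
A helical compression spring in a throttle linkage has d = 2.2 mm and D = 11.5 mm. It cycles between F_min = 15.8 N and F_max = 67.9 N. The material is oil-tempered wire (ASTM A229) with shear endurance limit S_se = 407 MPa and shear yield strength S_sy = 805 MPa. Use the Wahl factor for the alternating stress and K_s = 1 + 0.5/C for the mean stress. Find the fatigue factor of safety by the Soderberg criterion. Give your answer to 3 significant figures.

C = D/d = 11.5/2.2 = 5.2273; K_W = (4C−1)/(4C−4)+0.615/C = 1.2951; K_s = 1+0.5/C = 1.0957
F_a = (F_max−F_min)/2 = 26.05 N; F_m = (F_max+F_min)/2 = 41.85 N
τ_a = K_W·8F_aD/(πd³) = 1.2951 × 71.644 = 92.784 MPa
τ_m = K_s·8F_mD/(πd³) = 1.0957 × 115.1 = 126.11 MPa
Soderberg: 1/n_f = τ_a/S_se + τ_m/S_sy = 92.784/407 + 126.11/805 = 0.22797 + 0.15665 = 0.38462
n_f = 1/0.38462 = 2.6

2.60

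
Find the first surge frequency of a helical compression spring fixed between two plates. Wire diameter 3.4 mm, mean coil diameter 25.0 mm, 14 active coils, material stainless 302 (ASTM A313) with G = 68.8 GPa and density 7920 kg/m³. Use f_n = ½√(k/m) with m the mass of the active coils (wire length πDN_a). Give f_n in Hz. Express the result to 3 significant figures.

k = Gd⁴/(8D³N_a) = (68.8×10³)(3.4⁴)/(8·25.0³·14) = 5.2537 N/mm = 5253.7 N/m
Wire length L = πDN_a = π·25.0·14 = 1099.6 mm
m = ρ·(πd²/4)·L = 7920 × 9.0792×10⁻⁶ m² × 1.0996 m = 0.079066 kg
f_n = ½√(k/m) = 0.5·√(5253.7/0.079066) = 0.5·√(66447) = 128.89 Hz

129 Hz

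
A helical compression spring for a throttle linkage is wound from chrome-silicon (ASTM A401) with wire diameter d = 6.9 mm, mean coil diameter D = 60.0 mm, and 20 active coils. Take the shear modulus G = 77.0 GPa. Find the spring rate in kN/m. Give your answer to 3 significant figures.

5.05 kN/m

k = Gd⁴/(8D³N_a) = (77.0×10³ × 6.9⁴) / (8 × 60.0³ × 20)
  = 1.74537e+08 / 3.456e+07 = 5.0503 N/mm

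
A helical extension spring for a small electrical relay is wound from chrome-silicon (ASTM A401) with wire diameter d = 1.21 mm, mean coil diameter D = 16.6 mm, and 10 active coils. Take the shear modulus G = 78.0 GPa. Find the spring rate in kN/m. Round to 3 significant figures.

k = Gd⁴/(8D³N_a) = (78.0×10³ × 1.21⁴) / (8 × 16.6³ × 10)
  = 167200 / 365944 = 0.4569 N/mm

0.457 kN/m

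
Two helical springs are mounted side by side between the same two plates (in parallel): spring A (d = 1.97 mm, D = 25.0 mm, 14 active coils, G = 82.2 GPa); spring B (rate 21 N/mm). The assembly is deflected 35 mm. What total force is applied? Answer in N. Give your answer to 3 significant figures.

760 N

k_A = Gd⁴/(8D³N_a) = (82.2×10³)(1.97⁴)/(8·25.0³·14) = 0.70745 N/mm
Parallel: k_eq = 0.70745 + 21 = 21.707 N/mm
F = k_eq·δ = 21.707·35 = 759.76 N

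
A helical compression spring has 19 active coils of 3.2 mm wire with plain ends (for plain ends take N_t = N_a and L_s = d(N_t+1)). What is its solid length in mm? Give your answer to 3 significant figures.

plain ends: N_t = N_a = 19
L_s = d·(N_t+1) = 3.2 × 20 = 64 mm

64.0 mm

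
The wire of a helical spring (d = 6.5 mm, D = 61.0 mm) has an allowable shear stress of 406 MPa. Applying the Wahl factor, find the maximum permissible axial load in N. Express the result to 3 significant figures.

C = D/d = 61.0/6.5 = 9.3846
K_W = (4C−1)/(4C−4) + 0.615/C = 36.538/33.538 + 0.0655 = 1.1550
τ_max = K·8FD/(πd³) → F_max = τ_allow·πd³/(8DK)
F_max = 406·π·6.5³/(8·61.0·1.1550) = 3.5028e+05/563.63 = 621.47 N

621 N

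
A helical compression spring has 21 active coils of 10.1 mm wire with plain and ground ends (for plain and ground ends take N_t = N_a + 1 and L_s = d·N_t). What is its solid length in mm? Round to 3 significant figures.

plain and ground ends: N_t = N_a + 1 = 21 + 1 = 22
L_s = d·N_t = 10.1 × 22 = 222.2 mm

222 mm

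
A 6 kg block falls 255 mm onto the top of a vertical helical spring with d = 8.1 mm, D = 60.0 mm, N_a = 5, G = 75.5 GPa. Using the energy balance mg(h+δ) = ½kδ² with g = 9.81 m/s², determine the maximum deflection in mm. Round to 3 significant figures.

29.9 mm

k = Gd⁴/(8D³N_a) = (75.5×10³)(8.1⁴)/(8·60.0³·5) = 37.616 N/mm
W = mg = 6 × 9.81 = 58.86 N
½kδ² − Wδ − Wh = 0 → δ = (W + √(W² + 2kWh))/k
δ = (58.86 + √(3464.5 + 1.12918e+06))/37.616 = (58.86 + 1064.3)/37.616 = 29.857 mm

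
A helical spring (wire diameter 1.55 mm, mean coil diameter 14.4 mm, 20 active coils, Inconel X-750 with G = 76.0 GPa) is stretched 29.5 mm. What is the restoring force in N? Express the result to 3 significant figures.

k = Gd⁴/(8D³N_a) = (76.0×10³)(1.55⁴)/(8·14.4³·20) = 0.91819 N/mm
F = k·δ = 0.91819 × 29.5 = 27.087 N

27.1 N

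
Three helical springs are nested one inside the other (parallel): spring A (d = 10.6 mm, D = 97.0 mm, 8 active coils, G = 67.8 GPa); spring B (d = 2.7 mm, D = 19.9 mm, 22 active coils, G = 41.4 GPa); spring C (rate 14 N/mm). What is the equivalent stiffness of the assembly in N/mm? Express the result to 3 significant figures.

k_A = Gd⁴/(8D³N_a) = (67.8×10³)(10.6⁴)/(8·97.0³·8) = 14.654 N/mm
k_B = Gd⁴/(8D³N_a) = (41.4×10³)(2.7⁴)/(8·19.9³·22) = 1.5863 N/mm
Parallel: k_eq = 14.654 + 1.5863 + 14 = 30.24 N/mm

30.2 N/mm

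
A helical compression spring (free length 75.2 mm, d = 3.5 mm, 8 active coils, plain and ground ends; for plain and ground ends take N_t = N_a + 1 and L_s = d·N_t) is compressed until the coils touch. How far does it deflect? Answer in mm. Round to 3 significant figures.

N_t = 9; L_s = 3.5·9 = 31.5 mm
δ_solid = L₀ − L_s = 75.2 − 31.5 = 43.7 mm

43.7 mm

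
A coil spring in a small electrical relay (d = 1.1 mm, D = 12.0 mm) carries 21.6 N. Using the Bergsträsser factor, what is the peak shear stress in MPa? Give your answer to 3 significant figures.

Spring index C = D/d = 12.0/1.1 = 10.9091
K_B = (4C+2)/(4C−3) = 45.636/40.636 = 1.1230
τ₀ = 8FD/(πd³) = 8·21.6·12.0/(π·1.1³) = 2073.6/4.1815 = 495.9 MPa
τ_max = K·τ₀ = 1.1230 × 495.9 = 556.92 MPa

557 MPa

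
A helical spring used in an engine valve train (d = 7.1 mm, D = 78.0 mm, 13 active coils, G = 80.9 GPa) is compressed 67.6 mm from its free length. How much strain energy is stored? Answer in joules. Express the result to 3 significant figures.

k = Gd⁴/(8D³N_a) = (80.9×10³)(7.1⁴)/(8·78.0³·13) = 4.1655 N/mm
U = ½kδ² = 0.5 × 4.1655 × 67.6² = 9517.6 N·mm = 9.5176 J

9.52 J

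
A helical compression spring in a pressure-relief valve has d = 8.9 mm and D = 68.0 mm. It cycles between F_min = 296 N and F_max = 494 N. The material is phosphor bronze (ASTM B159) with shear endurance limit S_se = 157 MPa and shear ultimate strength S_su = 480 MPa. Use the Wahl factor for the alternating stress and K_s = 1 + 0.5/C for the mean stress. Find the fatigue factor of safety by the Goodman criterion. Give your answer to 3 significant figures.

C = D/d = 68.0/8.9 = 7.6404; K_W = (4C−1)/(4C−4)+0.615/C = 1.1934; K_s = 1+0.5/C = 1.0654
F_a = (F_max−F_min)/2 = 99 N; F_m = (F_max+F_min)/2 = 395 N
τ_a = K_W·8F_aD/(πd³) = 1.1934 × 24.317 = 29.021 MPa
τ_m = K_s·8F_mD/(πd³) = 1.0654 × 97.023 = 103.37 MPa
Goodman: 1/n_f = τ_a/S_se + τ_m/S_su = 29.021/157 + 103.37/480 = 0.18485 + 0.21536 = 0.40021
n_f = 1/0.40021 = 2.499

2.50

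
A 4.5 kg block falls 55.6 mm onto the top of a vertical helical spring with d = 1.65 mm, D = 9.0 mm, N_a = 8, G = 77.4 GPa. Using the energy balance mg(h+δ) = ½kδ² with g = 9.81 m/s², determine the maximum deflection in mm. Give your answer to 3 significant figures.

k = Gd⁴/(8D³N_a) = (77.4×10³)(1.65⁴)/(8·9.0³·8) = 12.296 N/mm
W = mg = 4.5 × 9.81 = 44.145 N
½kδ² − Wδ − Wh = 0 → δ = (W + √(W² + 2kWh))/k
δ = (44.145 + √(1948.8 + 60360.9))/12.296 = (44.145 + 249.62)/12.296 = 23.891 mm

23.9 mm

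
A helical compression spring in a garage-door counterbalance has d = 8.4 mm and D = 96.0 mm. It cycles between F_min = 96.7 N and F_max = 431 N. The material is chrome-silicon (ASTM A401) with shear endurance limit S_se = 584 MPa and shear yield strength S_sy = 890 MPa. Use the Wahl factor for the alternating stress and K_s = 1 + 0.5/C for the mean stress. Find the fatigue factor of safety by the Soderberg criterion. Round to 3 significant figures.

C = D/d = 96.0/8.4 = 11.4286; K_W = (4C−1)/(4C−4)+0.615/C = 1.1257; K_s = 1+0.5/C = 1.0437
F_a = (F_max−F_min)/2 = 167.15 N; F_m = (F_max+F_min)/2 = 263.85 N
τ_a = K_W·8F_aD/(πd³) = 1.1257 × 68.941 = 77.609 MPa
τ_m = K_s·8F_mD/(πd³) = 1.0437 × 108.83 = 113.59 MPa
Soderberg: 1/n_f = τ_a/S_se + τ_m/S_sy = 77.609/584 + 113.59/890 = 0.13289 + 0.12763 = 0.26052
n_f = 1/0.26052 = 3.839

3.84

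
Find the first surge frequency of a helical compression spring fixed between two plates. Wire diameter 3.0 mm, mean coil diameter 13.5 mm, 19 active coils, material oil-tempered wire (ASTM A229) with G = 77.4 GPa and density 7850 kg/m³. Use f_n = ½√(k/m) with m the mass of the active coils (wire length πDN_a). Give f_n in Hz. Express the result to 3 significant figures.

k = Gd⁴/(8D³N_a) = (77.4×10³)(3.0⁴)/(8·13.5³·19) = 16.764 N/mm = 16764 N/m
Wire length L = πDN_a = π·13.5·19 = 805.82 mm
m = ρ·(πd²/4)·L = 7850 × 7.0686×10⁻⁶ m² × 0.80582 m = 0.044714 kg
f_n = ½√(k/m) = 0.5·√(16764/0.044714) = 0.5·√(3.7492e+05) = 306.15 Hz

306 Hz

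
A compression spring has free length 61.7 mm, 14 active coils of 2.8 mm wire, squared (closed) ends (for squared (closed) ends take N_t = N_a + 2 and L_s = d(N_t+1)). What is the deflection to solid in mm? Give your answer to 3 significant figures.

N_t = 16; L_s = 2.8·17 = 47.6 mm
δ_solid = L₀ − L_s = 61.7 − 47.6 = 14.1 mm

14.1 mm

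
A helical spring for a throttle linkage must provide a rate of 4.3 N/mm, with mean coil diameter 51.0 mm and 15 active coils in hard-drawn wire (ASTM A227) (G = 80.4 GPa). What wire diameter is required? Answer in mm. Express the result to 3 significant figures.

d = (8D³N_a·k / G)^(1/4) = (8·51.0³·15·4.3 / (80.4×10³))^0.25
  = (851.34)^0.25 = 5.4016 mm

5.40 mm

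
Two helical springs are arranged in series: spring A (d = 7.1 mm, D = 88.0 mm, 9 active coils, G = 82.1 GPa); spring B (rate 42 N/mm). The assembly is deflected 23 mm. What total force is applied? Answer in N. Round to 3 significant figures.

88.8 N

k_A = Gd⁴/(8D³N_a) = (82.1×10³)(7.1⁴)/(8·88.0³·9) = 4.252 N/mm
Series: 1/k_eq = 1/4.252 + 1/42 = 0.25899; k_eq = 3.8611 N/mm
F = k_eq·δ = 3.8611·23 = 88.806 N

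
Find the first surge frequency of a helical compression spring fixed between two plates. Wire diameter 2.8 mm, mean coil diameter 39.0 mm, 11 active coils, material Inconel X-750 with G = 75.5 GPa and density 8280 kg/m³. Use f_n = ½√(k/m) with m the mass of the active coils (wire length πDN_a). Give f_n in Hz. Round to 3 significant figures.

56.9 Hz

k = Gd⁴/(8D³N_a) = (75.5×10³)(2.8⁴)/(8·39.0³·11) = 0.889 N/mm = 889 N/m
Wire length L = πDN_a = π·39.0·11 = 1347.7 mm
m = ρ·(πd²/4)·L = 8280 × 6.1575×10⁻⁶ m² × 1.3477 m = 0.068714 kg
f_n = ½√(k/m) = 0.5·√(889/0.068714) = 0.5·√(12938) = 56.872 Hz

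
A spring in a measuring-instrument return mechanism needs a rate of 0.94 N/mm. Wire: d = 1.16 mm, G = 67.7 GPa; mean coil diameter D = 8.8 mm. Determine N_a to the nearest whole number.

N_a = Gd⁴/(8D³k) = (67.7×10³ × 1.16⁴)/(8 × 8.8³ × 0.94)
    = 122580 / 5124.67 = 23.92 → 24 coils

24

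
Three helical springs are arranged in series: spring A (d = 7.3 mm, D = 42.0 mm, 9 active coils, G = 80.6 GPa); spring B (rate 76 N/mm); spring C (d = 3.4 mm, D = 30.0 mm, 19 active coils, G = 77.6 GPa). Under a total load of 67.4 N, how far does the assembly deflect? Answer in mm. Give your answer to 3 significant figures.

k_A = Gd⁴/(8D³N_a) = (80.6×10³)(7.3⁴)/(8·42.0³·9) = 42.909 N/mm
k_C = Gd⁴/(8D³N_a) = (77.6×10³)(3.4⁴)/(8·30.0³·19) = 2.5268 N/mm
Series: 1/k_eq = 1/42.909 + 1/76 + 1/2.5268 = 0.43222; k_eq = 2.3136 N/mm
δ = F/k_eq = 67.4/2.3136 = 29.132 mm

29.1 mm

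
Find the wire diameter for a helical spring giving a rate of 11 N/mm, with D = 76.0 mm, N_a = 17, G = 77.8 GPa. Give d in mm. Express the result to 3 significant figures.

d = (8D³N_a·k / G)^(1/4) = (8·76.0³·17·11 / (77.8×10³))^0.25
  = (8441)^0.25 = 9.5851 mm

9.59 mm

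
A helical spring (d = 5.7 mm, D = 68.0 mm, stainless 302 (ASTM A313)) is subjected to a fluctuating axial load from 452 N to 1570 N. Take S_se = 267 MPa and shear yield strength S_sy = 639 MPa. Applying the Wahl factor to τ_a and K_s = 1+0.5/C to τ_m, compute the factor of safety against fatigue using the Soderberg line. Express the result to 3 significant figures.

C = D/d = 68.0/5.7 = 11.9298; K_W = (4C−1)/(4C−4)+0.615/C = 1.1202; K_s = 1+0.5/C = 1.0419
F_a = (F_max−F_min)/2 = 559 N; F_m = (F_max+F_min)/2 = 1011 N
τ_a = K_W·8F_aD/(πd³) = 1.1202 × 522.68 = 585.49 MPa
τ_m = K_s·8F_mD/(πd³) = 1.0419 × 945.31 = 984.93 MPa
Soderberg: 1/n_f = τ_a/S_se + τ_m/S_sy = 585.49/267 + 984.93/639 = 2.19285 + 1.54137 = 3.7342
n_f = 1/3.7342 = 0.2678

0.268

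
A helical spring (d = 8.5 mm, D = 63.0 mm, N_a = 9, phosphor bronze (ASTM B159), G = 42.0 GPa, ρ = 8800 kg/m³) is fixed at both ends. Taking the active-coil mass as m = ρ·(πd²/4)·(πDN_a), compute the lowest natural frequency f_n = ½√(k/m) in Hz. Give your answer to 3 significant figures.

58.5 Hz

k = Gd⁴/(8D³N_a) = (42.0×10³)(8.5⁴)/(8·63.0³·9) = 12.178 N/mm = 12178 N/m
Wire length L = πDN_a = π·63.0·9 = 1781.3 mm
m = ρ·(πd²/4)·L = 8800 × 56.745×10⁻⁶ m² × 1.7813 m = 0.88949 kg
f_n = ½√(k/m) = 0.5·√(12178/0.88949) = 0.5·√(13691) = 58.504 Hz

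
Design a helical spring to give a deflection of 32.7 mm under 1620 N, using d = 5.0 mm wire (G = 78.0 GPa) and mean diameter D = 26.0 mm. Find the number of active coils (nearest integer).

7

Required rate k = F/δ = 1620/32.7 = 49.541 N/mm
N_a = Gd⁴/(8D³k) = (78.0×10³ × 5.0⁴)/(8 × 26.0³ × 49.541)
    = 4.875e+07 / 6.9659e+06 = 6.998 → 7 coils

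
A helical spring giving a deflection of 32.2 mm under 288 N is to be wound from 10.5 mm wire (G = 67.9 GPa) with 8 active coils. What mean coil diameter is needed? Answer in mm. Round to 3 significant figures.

Required rate k = F/δ = 288/32.2 = 8.9441 N/mm
D = (Gd⁴/(8N_a·k))^(1/3) = (67.9×10³·10.5⁴/(8·8·8.9441))^(1/3)
  = (1.44182e+06)^(1/3) = 112.9718 mm

113 mm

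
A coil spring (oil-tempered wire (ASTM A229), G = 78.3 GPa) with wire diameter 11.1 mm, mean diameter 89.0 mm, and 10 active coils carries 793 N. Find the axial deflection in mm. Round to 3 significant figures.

k = Gd⁴/(8D³N_a) = (78.3×10³)(11.1⁴)/(8·89.0³·10) = 21.076 N/mm
δ = F/k = 793 / 21.076 = 37.625 mm

37.6 mm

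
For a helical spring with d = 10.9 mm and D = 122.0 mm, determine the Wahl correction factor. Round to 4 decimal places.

1.1285

C = D/d = 122.0/10.9 = 11.1927
K_W = (4C−1)/(4C−4) + 0.615/C = 43.771/40.771 + 0.0549 = 1.1285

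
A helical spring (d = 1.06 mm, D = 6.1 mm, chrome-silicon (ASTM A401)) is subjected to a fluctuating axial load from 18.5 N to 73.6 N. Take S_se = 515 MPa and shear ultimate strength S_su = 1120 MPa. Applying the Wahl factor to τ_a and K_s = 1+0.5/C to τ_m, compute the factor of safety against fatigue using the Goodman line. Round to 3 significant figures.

0.683

C = D/d = 6.1/1.06 = 5.7547; K_W = (4C−1)/(4C−4)+0.615/C = 1.2646; K_s = 1+0.5/C = 1.0869
F_a = (F_max−F_min)/2 = 27.55 N; F_m = (F_max+F_min)/2 = 46.05 N
τ_a = K_W·8F_aD/(πd³) = 1.2646 × 359.31 = 454.39 MPa
τ_m = K_s·8F_mD/(πd³) = 1.0869 × 600.6 = 652.78 MPa
Goodman: 1/n_f = τ_a/S_se + τ_m/S_su = 454.39/515 + 652.78/1120 = 0.88231 + 0.58284 = 1.4651
n_f = 1/1.4651 = 0.6825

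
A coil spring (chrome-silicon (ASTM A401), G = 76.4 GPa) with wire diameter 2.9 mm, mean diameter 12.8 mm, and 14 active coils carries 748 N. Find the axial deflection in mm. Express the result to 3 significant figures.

k = Gd⁴/(8D³N_a) = (76.4×10³)(2.9⁴)/(8·12.8³·14) = 23.006 N/mm
δ = F/k = 748 / 23.006 = 32.514 mm

32.5 mm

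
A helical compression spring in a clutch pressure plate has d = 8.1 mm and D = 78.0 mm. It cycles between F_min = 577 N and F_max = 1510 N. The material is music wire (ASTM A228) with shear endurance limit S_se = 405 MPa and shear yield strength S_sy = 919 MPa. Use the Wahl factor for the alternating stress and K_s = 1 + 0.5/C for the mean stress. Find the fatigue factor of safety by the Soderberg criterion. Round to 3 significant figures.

C = D/d = 78.0/8.1 = 9.6296; K_W = (4C−1)/(4C−4)+0.615/C = 1.1508; K_s = 1+0.5/C = 1.0519
F_a = (F_max−F_min)/2 = 466.5 N; F_m = (F_max+F_min)/2 = 1043.5 N
τ_a = K_W·8F_aD/(πd³) = 1.1508 × 174.35 = 200.64 MPa
τ_m = K_s·8F_mD/(πd³) = 1.0519 × 390.01 = 410.26 MPa
Soderberg: 1/n_f = τ_a/S_se + τ_m/S_sy = 200.64/405 + 410.26/919 = 0.49541 + 0.44642 = 0.94183
n_f = 1/0.94183 = 1.062

1.06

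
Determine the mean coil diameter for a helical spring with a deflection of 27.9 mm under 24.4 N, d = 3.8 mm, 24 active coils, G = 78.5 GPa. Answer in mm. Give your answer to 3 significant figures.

46.0 mm

Required rate k = F/δ = 24.4/27.9 = 0.87455 N/mm
D = (Gd⁴/(8N_a·k))^(1/3) = (78.5×10³·3.8⁴/(8·24·0.87455))^(1/3)
  = (97480.4)^(1/3) = 46.0227 mm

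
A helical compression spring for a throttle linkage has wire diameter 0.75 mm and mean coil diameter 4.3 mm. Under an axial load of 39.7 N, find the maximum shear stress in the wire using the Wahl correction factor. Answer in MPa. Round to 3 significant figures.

Spring index C = D/d = 4.3/0.75 = 5.7333
K_W = (4C−1)/(4C−4) + 0.615/C = 21.933/18.933 + 0.1073 = 1.2657
τ₀ = 8FD/(πd³) = 8·39.7·4.3/(π·0.75³) = 1365.68/1.3254 = 1030.4 MPa
τ_max = K·τ₀ = 1.2657 × 1030.4 = 1304.2 MPa

1300 MPa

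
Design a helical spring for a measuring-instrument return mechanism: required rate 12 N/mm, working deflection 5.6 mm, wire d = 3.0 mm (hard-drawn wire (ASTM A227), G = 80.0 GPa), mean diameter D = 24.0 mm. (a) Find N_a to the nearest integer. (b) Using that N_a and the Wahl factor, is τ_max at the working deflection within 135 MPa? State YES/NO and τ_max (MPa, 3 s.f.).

(a) 5 coils; (b) NO, τ_max = 176 MPa

N_a = Gd⁴/(8D³k) = (80.0×10³)(3.0⁴)/(8·24.0³·12) = 4.883 → N_a = 5
Actual rate k = Gd⁴/(8D³·5) = 11.719 N/mm
Working load F = kδ = 11.719·5.6 = 65.625 N
C = 24.0/3.0 = 8.0000; K_W = (4C−1)/(4C−4)+0.615/C = 1.1840
τ_max = K_W·8FD/(πd³) = 1.1840·148.54 = 175.88 MPa
τ_max > 135 MPa → exceeds allowable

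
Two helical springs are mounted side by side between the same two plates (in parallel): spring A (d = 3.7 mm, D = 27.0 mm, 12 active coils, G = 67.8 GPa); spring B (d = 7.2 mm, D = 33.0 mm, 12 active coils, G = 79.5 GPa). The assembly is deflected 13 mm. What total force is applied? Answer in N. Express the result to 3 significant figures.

892 N

k_A = Gd⁴/(8D³N_a) = (67.8×10³)(3.7⁴)/(8·27.0³·12) = 6.7247 N/mm
k_B = Gd⁴/(8D³N_a) = (79.5×10³)(7.2⁴)/(8·33.0³·12) = 61.928 N/mm
Parallel: k_eq = 6.7247 + 61.928 = 68.652 N/mm
F = k_eq·δ = 68.652·13 = 892.48 N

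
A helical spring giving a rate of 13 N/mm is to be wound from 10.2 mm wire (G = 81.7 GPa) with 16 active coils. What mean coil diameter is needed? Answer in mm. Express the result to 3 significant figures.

81.0 mm

D = (Gd⁴/(8N_a·k))^(1/3) = (81.7×10³·10.2⁴/(8·16·13))^(1/3)
  = (531459)^(1/3) = 81.0009 mm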